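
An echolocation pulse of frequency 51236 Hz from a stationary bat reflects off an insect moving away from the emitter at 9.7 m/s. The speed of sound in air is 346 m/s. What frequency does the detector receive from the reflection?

48442 Hz

The insect first receives the wave as a moving observer: f₁ = f₀ · (v − u)/v = 51236 × (346 − 9.7)/346 ≈ 49800 Hz.
On reflection it acts as a source moving away from the stationary detector: f₂ = f₁ · v/(v + u) = 49800 × 346/355.7 ≈ 48442 Hz.
Equivalently f₂ = f₀ · (v − u)/(v + u).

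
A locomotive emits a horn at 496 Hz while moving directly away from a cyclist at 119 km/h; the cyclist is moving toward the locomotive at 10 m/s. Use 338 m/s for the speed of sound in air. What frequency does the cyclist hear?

119 km/h = 33.06 m/s.
General Doppler shift: f' = f · (v + v_o)/(v + v_s).
f' = 496 × (338 + 10)/(338 + 33.06) = 496 × 348/371.06 ≈ 465 Hz.

465 Hz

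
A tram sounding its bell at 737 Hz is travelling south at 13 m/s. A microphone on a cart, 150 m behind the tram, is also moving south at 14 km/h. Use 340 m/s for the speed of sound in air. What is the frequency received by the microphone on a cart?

14 km/h = 3.889 m/s.
The microphone on a cart is behind, so the tram is moving away from it while the microphone on a cart is moving toward the tram.
General Doppler shift: f' = f · (v + v_o)/(v + v_s).
f' = 737 × (340 + 3.889)/(340 + 13) = 737 × 343.89/353 ≈ 718 Hz.

718 Hz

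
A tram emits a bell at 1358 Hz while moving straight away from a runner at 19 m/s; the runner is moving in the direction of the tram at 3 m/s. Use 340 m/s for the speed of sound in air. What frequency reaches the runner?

With source receding and observer approaching, f' = f · (v + v_o)/(v + v_s).
f' = 1358 × (340 + 3)/(340 + 19) = 1358 × 343/359 ≈ 1297 Hz.

1297 Hz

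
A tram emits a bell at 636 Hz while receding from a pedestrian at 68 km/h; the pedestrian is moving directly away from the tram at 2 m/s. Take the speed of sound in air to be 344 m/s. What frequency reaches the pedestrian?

599 Hz

68 km/h = 18.89 m/s.
With source receding and observer receding, f' = f · (v − v_o)/(v + v_s).
f' = 636 × (344 − 2)/(344 + 18.89) = 636 × 342/362.89 ≈ 599 Hz.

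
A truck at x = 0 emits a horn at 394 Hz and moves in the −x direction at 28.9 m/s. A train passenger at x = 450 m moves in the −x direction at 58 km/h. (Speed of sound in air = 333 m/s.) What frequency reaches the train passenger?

380 Hz

58 km/h = 16.11 m/s.
The observer lies on the +x side, so the source is heading away from the observer and the observer is heading toward the source.
Both move, so f' = f · (v + v_o)/(v + v_s).
f' = 394 × (333 + 16.11)/(333 + 28.9) = 394 × 349.11/361.9 ≈ 380 Hz.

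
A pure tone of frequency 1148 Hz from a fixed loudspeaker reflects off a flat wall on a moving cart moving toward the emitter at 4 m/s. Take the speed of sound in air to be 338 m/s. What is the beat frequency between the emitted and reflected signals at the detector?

27.5 Hz

At the flat wall on a moving cart (a moving observer), f₁ = f₀ · (v + u)/v = 1148 × 342/338 ≈ 1161.6 Hz.
The reflection then acts as a moving source: f₂ = f₁ · v/(v − u) ≈ 1175.5 Hz.
Equivalently f₂ = f₀ · (v + u)/(v − u).
Beat frequency: |f₂ − f₀| = 2u·f₀/(v − u) = 2 × 4 × 1148/334 ≈ 27.5 Hz.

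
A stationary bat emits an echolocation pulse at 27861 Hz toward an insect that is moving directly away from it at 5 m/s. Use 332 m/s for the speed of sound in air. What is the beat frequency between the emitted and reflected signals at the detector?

827 Hz

The insect first receives the wave as a moving observer: f₁ = f₀ · (v − u)/v = 27861 × (332 − 5)/332 ≈ 27441 Hz.
On reflection it acts as a source moving away from the stationary detector: f₂ = f₁ · v/(v + u) = 27441 × 332/337 ≈ 27034 Hz.
Beat frequency: |f₂ − f₀| = 2u·f₀/(v + u) = 2 × 5 × 27861/337 ≈ 827 Hz.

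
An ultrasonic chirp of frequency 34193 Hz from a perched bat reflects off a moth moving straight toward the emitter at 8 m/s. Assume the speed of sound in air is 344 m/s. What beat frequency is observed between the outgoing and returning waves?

At the moth (a moving observer), f₁ = f₀ · (v + u)/v = 34193 × 352/344 ≈ 34988 Hz.
On reflection it acts as a source moving toward the stationary detector: f₂ = f₁ · v/(v − u) = 34988 × 344/336 ≈ 35821 Hz.
Equivalently f₂ = f₀ · (v + u)/(v − u).
Beat frequency: |f₂ − f₀| = 2u·f₀/(v − u) = 2 × 8 × 34193/336 ≈ 1628 Hz.

1628 Hz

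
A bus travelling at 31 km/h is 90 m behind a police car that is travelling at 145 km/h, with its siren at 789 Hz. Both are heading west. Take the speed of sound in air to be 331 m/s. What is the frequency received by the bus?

145 km/h = 40.28 m/s; 31 km/h = 8.611 m/s.
The bus is behind, so the police car is moving away from it while the bus is moving toward the police car.
Both move, so f' = f · (v + v_o)/(v + v_s).
f' = 789 × (331 + 8.611)/(331 + 40.28) = 789 × 339.61/371.28 ≈ 722 Hz.

722 Hz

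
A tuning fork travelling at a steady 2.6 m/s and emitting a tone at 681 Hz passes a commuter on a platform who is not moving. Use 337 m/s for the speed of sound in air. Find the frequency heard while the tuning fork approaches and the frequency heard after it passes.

686 Hz approaching; 676 Hz receding

Approaching: f₁ = f · v/(v − v_s) = 681 × 337/334.4 ≈ 686 Hz.
Receding: f₂ = f · v/(v + v_s) = 681 × 337/339.6 ≈ 676 Hz.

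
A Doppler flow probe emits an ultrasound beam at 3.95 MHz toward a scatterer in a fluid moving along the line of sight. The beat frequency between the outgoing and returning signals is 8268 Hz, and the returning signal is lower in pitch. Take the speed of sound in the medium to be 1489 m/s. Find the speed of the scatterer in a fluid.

Double Doppler shift off a moving reflector: f₂ = f₀ · (v + u)/(v − u) (u > 0 toward emitter).
Returning signal is lower, so f₂ = f₀ − Δf = 3950000 − 8268 = 3941732 Hz.
Rearranging, u = v · (f₂ − f₀)/(f₂ + f₀) = 1489 × -8268/7891732 ≈ -1.56 m/s.
So the scatterer in a fluid is moving at 1.56 m/s away from the emitter.

1.56 m/s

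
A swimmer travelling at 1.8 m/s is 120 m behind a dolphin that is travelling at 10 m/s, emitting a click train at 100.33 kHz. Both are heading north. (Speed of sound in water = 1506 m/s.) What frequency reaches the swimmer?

The swimmer is behind, so the dolphin is moving away from it while the swimmer is moving toward the dolphin.
With source receding and observer approaching, f' = f · (v + v_o)/(v + v_s).
f' = 100.33 × (1506 + 1.8)/(1506 + 10) = 100.33 × 1507.8/1516 ≈ 99.8 kHz.

99.8 kHz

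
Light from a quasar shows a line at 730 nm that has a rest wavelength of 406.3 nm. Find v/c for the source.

0.527

λ'/λ₀ = 1.7967 > 1 (redshift), so the source is receding.
λ'/λ₀ = √((1 + β)/(1 − β)) for a receding source ⇒ β = (r² − 1)/(r² + 1) with r = λ'/λ₀.
β = (3.2281 − 1)/(3.2281 + 1) ≈ 0.527.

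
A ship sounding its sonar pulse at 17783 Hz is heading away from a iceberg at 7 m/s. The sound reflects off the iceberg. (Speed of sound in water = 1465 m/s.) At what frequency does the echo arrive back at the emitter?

The iceberg receives the sound from a moving source: f₁ = f₀ · v/(v + v_e) = 17783 × 1465/1472 ≈ 17698 Hz.
On the return leg the ship is a moving observer: f₂ = f₁ · (v − v_e)/v = 17698 × 1458/1465 ≈ 17614 Hz.
Equivalently f₂ = f₀ · (v − v_e)/(v + v_e).

17614 Hz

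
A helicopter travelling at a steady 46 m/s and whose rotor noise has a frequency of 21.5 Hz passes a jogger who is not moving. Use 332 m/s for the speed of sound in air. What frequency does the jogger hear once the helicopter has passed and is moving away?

Receding: f₂ = f · v/(v + v_s) = 21.5 × 332/378 ≈ 18.9 Hz.

18.9 Hz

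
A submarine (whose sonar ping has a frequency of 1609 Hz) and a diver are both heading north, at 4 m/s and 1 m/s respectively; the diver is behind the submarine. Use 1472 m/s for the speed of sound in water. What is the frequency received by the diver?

The diver is behind, so the submarine is moving away from it while the diver is moving toward the submarine.
General Doppler shift: f' = f · (v + v_o)/(v + v_s).
f' = 1609 × (1472 + 1)/(1472 + 4) = 1609 × 1473/1476 ≈ 1606 Hz.

1606 Hz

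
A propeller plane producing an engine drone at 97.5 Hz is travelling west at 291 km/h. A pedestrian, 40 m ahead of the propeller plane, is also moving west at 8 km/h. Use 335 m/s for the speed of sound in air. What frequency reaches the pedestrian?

291 km/h = 80.83 m/s; 8 km/h = 2.222 m/s.
The pedestrian is ahead, so the propeller plane is moving toward it while the pedestrian is moving away from the propeller plane.
With source approaching and observer receding, f' = f · (v − v_o)/(v − v_s).
f' = 97.5 × (335 − 2.222)/(335 − 80.83) = 97.5 × 332.78/254.17 ≈ 128 Hz.

128 Hz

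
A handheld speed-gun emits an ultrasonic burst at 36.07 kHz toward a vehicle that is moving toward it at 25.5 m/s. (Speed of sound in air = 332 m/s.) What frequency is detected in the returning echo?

42.1 kHz

The vehicle first receives the wave as a moving observer: f₁ = f₀ · (v + u)/v = 36.07 × (332 + 25.5)/332 ≈ 38.8 kHz.
The reflection then acts as a moving source: f₂ = f₁ · v/(v − u) ≈ 42.1 kHz.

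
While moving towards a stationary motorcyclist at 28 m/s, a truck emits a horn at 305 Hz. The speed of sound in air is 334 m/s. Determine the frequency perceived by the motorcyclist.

333 Hz

Moving source, stationary observer: f' = f · v/(v − v_s) since the source is approaching.
f' = 305 × 334/(334 − 28) = 305 × 334/306 ≈ 333 Hz.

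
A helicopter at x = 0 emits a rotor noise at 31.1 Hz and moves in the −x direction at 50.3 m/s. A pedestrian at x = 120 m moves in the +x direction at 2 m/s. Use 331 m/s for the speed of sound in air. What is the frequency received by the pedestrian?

The observer lies on the +x side, so the source is heading away from the observer and the observer is heading away from the source.
With source receding and observer receding, f' = f · (v − v_o)/(v + v_s).
f' = 31.1 × (331 − 2)/(331 + 50.3) = 31.1 × 329/381.3 ≈ 26.8 Hz.

26.8 Hz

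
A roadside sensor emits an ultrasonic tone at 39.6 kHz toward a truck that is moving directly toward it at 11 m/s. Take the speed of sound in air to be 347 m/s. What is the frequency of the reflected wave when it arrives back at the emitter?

42.2 kHz

The truck first receives the wave as a moving observer: f₁ = f₀ · (v + u)/v = 39.6 × (347 + 11)/347 ≈ 40.9 kHz.
On reflection it acts as a source moving toward the stationary detector: f₂ = f₁ · v/(v − u) = 40.9 × 347/336 ≈ 42.2 kHz.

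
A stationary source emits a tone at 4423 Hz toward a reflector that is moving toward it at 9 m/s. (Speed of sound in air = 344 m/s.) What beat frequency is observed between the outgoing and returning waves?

The reflector first receives the wave as a moving observer: f₁ = f₀ · (v + u)/v = 4423 × (344 + 9)/344 ≈ 4539 Hz.
The reflection then acts as a moving source: f₂ = f₁ · v/(v − u) ≈ 4661 Hz.
Equivalently f₂ = f₀ · (v + u)/(v − u).
Beat frequency: |f₂ − f₀| = 2u·f₀/(v − u) = 2 × 9 × 4423/335 ≈ 238 Hz.

238 Hz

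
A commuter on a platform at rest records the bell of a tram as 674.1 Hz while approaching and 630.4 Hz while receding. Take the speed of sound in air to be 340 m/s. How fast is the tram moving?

11.4 m/s

f₁/f₂ = (v + v_s)/(v − v_s), so v_s = v · (f₁ − f₂)/(f₁ + f₂).
v_s = 340 × (674.1 − 630.4)/(674.1 + 630.4) = 340 × 43.7/1304.5 ≈ 11.4 m/s.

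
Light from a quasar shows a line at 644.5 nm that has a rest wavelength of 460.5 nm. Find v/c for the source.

0.324

λ'/λ₀ = 1.3996 > 1 (redshift), so the source is receding.
λ'/λ₀ = √((1 + β)/(1 − β)) for a receding source ⇒ β = (r² − 1)/(r² + 1) with r = λ'/λ₀.
β = (1.9588 − 1)/(1.9588 + 1) ≈ 0.324.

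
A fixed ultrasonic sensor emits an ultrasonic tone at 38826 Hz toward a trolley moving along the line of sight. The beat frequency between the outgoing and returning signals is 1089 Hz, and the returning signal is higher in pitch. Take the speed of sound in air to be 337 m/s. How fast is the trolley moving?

4.7 m/s

Double Doppler shift off a moving reflector: f₂ = f₀ · (v + u)/(v − u) (u > 0 toward emitter).
Returning signal is higher, so f₂ = f₀ + Δf = 38826 + 1089 = 39915 Hz.
Rearranging, u = v · (f₂ − f₀)/(f₂ + f₀) = 337 × 1089/78741 ≈ 4.7 m/s.
So the trolley is moving at 4.7 m/s toward the emitter.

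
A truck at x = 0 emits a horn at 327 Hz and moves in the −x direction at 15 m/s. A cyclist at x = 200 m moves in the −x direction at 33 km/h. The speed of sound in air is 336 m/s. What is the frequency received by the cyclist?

33 km/h = 9.167 m/s.
The observer lies on the +x side, so the source is heading away from the observer and the observer is heading toward the source.
Both move, so f' = f · (v + v_o)/(v + v_s).
f' = 327 × (336 + 9.167)/(336 + 15) = 327 × 345.17/351 ≈ 322 Hz.

322 Hz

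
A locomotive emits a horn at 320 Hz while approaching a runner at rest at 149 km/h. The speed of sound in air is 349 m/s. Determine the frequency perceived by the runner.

149 km/h = 41.39 m/s.
Moving source, stationary observer: f' = f · v/(v − v_s) since the source is approaching.
f' = 320 × 349/(349 − 41.39) = 320 × 349/307.6 ≈ 363 Hz.

363 Hz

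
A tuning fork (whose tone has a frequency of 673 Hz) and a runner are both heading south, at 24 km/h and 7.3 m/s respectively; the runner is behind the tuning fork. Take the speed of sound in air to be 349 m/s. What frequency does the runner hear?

24 km/h = 6.667 m/s.
The runner is behind, so the tuning fork is moving away from it while the runner is moving toward the tuning fork.
With source receding and observer approaching, f' = f · (v + v_o)/(v + v_s).
f' = 673 × (349 + 7.3)/(349 + 6.667) = 673 × 356.3/355.67 ≈ 674 Hz.

674 Hz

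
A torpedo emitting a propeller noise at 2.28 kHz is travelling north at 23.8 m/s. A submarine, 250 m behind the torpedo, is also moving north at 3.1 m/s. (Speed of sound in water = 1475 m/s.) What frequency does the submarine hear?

2.25 kHz

The submarine is behind, so the torpedo is moving away from it while the submarine is moving toward the torpedo.
With source receding and observer approaching, f' = f · (v + v_o)/(v + v_s).
f' = 2.28 × (1475 + 3.1)/(1475 + 23.8) = 2.28 × 1478.1/1498.8 ≈ 2.25 kHz.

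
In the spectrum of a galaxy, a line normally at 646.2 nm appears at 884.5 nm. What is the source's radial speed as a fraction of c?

0.304

λ'/λ₀ = 1.3688 > 1 (redshift), so the source is receding.
λ'/λ₀ = √((1 + β)/(1 − β)) for a receding source ⇒ β = (r² − 1)/(r² + 1) with r = λ'/λ₀.
β = (1.8735 − 1)/(1.8735 + 1) ≈ 0.304.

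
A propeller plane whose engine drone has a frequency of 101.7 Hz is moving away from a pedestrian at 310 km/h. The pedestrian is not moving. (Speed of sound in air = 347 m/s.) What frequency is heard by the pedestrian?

310 km/h = 86.11 m/s.
Only the source moves, away from the listener, so f' = f · v/(v + v_s).
f' = 101.7 × 347/(347 + 86.11) = 101.7 × 347/433.1 ≈ 81 Hz.

81 Hz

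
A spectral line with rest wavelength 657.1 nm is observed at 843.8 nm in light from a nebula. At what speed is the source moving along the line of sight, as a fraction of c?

0.245c

λ'/λ₀ = 1.2841 > 1 (redshift), so the source is receding.
λ'/λ₀ = √((1 + β)/(1 − β)) for a receding source ⇒ β = (r² − 1)/(r² + 1) with r = λ'/λ₀.
β = (1.6490 − 1)/(1.6490 + 1) ≈ 0.245.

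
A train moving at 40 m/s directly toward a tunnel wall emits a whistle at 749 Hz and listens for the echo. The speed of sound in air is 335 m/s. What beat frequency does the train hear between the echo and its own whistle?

The tunnel wall receives the sound from a moving source: f₁ = f₀ · v/(v − v_e) = 749 × 335/295 ≈ 851 Hz.
On the return leg the train is a moving observer: f₂ = f₁ · (v + v_e)/v = 851 × 375/335 ≈ 952 Hz.
Beat against the emitted tone: |f₂ − f₀| = 2v_e·f₀/(v − v_e) = 2 × 40 × 749/295 ≈ 203 Hz.

203 Hz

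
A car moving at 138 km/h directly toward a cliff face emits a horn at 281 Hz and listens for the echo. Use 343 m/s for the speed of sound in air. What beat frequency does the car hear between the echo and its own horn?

138 km/h = 38.33 m/s.
The cliff face receives the sound from a moving source: f₁ = f₀ · v/(v − v_e) = 281 × 343/304.67 ≈ 316.4 Hz.
On the return leg the car is a moving observer: f₂ = f₁ · (v + v_e)/v = 316.4 × 381.33/343 ≈ 351.7 Hz.
Equivalently f₂ = f₀ · (v + v_e)/(v − v_e).
Beat against the emitted tone: |f₂ − f₀| = 2v_e·f₀/(v − v_e) = 2 × 38.33 × 281/304.67 ≈ 71 Hz.

71 Hz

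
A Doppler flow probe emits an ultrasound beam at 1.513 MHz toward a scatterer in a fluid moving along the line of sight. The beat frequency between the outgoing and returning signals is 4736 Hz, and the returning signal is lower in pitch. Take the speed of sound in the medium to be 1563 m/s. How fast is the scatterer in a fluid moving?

Double Doppler shift off a moving reflector: f₂ = f₀ · (v + u)/(v − u) (u > 0 toward emitter).
Returning signal is lower, so f₂ = f₀ − Δf = 1513000 − 4736 = 1508264 Hz.
Rearranging, u = v · (f₂ − f₀)/(f₂ + f₀) = 1563 × -4736/3021264 ≈ -2.45 m/s.
So the scatterer in a fluid is moving at 2.45 m/s away from the emitter.

2.45 m/s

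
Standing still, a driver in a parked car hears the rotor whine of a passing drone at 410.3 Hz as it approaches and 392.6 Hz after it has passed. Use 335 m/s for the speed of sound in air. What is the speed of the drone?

7.4 m/s

f₁/f₂ = (v + v_s)/(v − v_s), so v_s = v · (f₁ − f₂)/(f₁ + f₂).
v_s = 335 × (410.3 − 392.6)/(410.3 + 392.6) = 335 × 17.7/802.9 ≈ 7.4 m/s.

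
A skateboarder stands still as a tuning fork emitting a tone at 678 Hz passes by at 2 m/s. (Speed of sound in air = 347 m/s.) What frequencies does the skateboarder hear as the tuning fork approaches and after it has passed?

Approaching: f₁ = f · v/(v − v_s) = 678 × 347/345 ≈ 682 Hz.
Receding: f₂ = f · v/(v + v_s) = 678 × 347/349 ≈ 674 Hz.

682 Hz approaching; 674 Hz receding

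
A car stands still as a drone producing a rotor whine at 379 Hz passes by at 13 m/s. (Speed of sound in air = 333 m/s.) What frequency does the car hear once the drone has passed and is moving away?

365 Hz

Receding: f₂ = f · v/(v + v_s) = 379 × 333/346 ≈ 365 Hz.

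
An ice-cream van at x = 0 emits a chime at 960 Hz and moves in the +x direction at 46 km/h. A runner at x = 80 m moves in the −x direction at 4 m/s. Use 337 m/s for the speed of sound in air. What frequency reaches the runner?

1010 Hz

46 km/h = 12.78 m/s.
The observer lies on the +x side, so the source is heading toward the observer and the observer is heading toward the source.
General Doppler shift: f' = f · (v + v_o)/(v − v_s).
f' = 960 × (337 + 4)/(337 − 12.78) = 960 × 341/324.22 ≈ 1010 Hz.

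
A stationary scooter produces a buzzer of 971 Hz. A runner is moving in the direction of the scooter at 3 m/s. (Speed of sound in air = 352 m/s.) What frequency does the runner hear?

Moving observer, stationary source: f' = f · (v + v_o)/v.
f' = 971 × (352 + 3)/352 = 971 × 355/352 ≈ 979 Hz.

979 Hz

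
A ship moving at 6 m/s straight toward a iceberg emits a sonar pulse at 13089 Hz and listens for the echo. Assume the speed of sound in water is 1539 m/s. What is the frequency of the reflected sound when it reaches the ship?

13191 Hz

The iceberg receives the sound from a moving source: f₁ = f₀ · v/(v − v_e) = 13089 × 1539/1533 ≈ 13140 Hz.
On the return leg the ship is a moving observer: f₂ = f₁ · (v + v_e)/v = 13140 × 1545/1539 ≈ 13191 Hz.
Equivalently f₂ = f₀ · (v + v_e)/(v − v_e).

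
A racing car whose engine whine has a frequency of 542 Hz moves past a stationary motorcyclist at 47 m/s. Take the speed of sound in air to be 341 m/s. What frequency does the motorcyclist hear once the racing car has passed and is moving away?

Receding: f₂ = f · v/(v + v_s) = 542 × 341/388 ≈ 476 Hz.

476 Hz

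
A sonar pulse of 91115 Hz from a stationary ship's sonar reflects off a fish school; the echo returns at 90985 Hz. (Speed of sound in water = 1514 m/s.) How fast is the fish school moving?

Double Doppler shift off a moving reflector: f₂ = f₀ · (v + u)/(v − u) (u > 0 toward emitter).
Rearranging, u = v · (f₂ − f₀)/(f₂ + f₀) = 1514 × -130/182100 ≈ -1.08 m/s.
So the fish school is moving at 1.08 m/s away from the emitter.

1.08 m/s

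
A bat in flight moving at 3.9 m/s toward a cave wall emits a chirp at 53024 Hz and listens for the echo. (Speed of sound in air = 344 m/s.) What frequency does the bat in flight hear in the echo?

The cave wall receives the sound from a moving source: f₁ = f₀ · v/(v − v_e) = 53024 × 344/340.1 ≈ 53632 Hz.
On the return leg the bat in flight is a moving observer: f₂ = f₁ · (v + v_e)/v = 53632 × 347.9/344 ≈ 54240 Hz.
Equivalently f₂ = f₀ · (v + v_e)/(v − v_e).

54240 Hz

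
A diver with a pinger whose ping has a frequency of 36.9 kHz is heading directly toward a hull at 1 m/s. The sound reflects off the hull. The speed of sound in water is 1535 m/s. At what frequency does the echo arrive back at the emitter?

36.9 kHz

The hull receives the sound from a moving source: f₁ = f₀ · v/(v − v_e) = 36.9 × 1535/1534 ≈ 36.9 kHz.
On the return leg the diver with a pinger is a moving observer: f₂ = f₁ · (v + v_e)/v = 36.9 × 1536/1535 ≈ 36.9 kHz.
Equivalently f₂ = f₀ · (v + v_e)/(v − v_e).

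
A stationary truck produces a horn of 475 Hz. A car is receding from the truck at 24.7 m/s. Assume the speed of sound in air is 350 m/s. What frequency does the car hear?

441 Hz

Only the observer moves, away from the source, so f' = f · (v − v_o)/v.
f' = 475 × (350 − 24.7)/350 = 475 × 325.3/350 ≈ 441 Hz.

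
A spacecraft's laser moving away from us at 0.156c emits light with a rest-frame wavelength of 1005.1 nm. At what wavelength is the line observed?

Relativistic Doppler for wavelength: λ' = λ₀ · √((1 + β)/(1 − β)).
λ' = 1005.1 × √(1.1560/0.8440) = 1005.1 × 1.17033 ≈ 1176.3 nm.

1176.3 nm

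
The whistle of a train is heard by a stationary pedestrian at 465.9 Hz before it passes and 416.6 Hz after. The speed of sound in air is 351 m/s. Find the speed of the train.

f₁/f₂ = (v + v_s)/(v − v_s), so v_s = v · (f₁ − f₂)/(f₁ + f₂).
v_s = 351 × (465.9 − 416.6)/(465.9 + 416.6) = 351 × 49.3/882.5 ≈ 19.6 m/s.

19.6 m/s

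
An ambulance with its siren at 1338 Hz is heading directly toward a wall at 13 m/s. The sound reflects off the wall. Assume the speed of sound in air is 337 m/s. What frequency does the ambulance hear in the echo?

The wall receives the sound from a moving source: f₁ = f₀ · v/(v − v_e) = 1338 × 337/324 ≈ 1392 Hz.
On the return leg the ambulance is a moving observer: f₂ = f₁ · (v + v_e)/v = 1392 × 350/337 ≈ 1445 Hz.
Equivalently f₂ = f₀ · (v + v_e)/(v − v_e).

1445 Hz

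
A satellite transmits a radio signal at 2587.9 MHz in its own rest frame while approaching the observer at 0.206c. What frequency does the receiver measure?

3189.4 MHz

Relativistic Doppler for frequency: f' = f₀ · √((1 + β)/(1 − β)).
f' = 2587.9 × √(1.2060/0.7940) = 2587.9 × 1.23243 ≈ 3189.4 MHz.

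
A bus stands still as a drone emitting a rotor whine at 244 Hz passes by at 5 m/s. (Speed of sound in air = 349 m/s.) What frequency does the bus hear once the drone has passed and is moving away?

241 Hz

Receding: f₂ = f · v/(v + v_s) = 244 × 349/354 ≈ 241 Hz.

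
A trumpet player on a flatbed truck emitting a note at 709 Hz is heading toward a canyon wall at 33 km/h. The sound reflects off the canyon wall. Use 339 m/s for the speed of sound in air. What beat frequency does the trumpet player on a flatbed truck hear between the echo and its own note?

39.4 Hz

33 km/h = 9.167 m/s.
The canyon wall receives the sound from a moving source: f₁ = f₀ · v/(v − v_e) = 709 × 339/329.83 ≈ 728.7 Hz.
On the return leg the trumpet player on a flatbed truck is a moving observer: f₂ = f₁ · (v + v_e)/v = 728.7 × 348.17/339 ≈ 748.4 Hz.
Equivalently f₂ = f₀ · (v + v_e)/(v − v_e).
Beat against the emitted tone: |f₂ − f₀| = 2v_e·f₀/(v − v_e) = 2 × 9.167 × 709/329.83 ≈ 39.4 Hz.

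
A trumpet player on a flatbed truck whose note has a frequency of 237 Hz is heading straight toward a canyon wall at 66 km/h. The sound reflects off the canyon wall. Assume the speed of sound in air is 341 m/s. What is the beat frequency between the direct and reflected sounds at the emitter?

26.9 Hz

66 km/h = 18.33 m/s.
The canyon wall receives the sound from a moving source: f₁ = f₀ · v/(v − v_e) = 237 × 341/322.67 ≈ 250.5 Hz.
On the return leg the trumpet player on a flatbed truck is a moving observer: f₂ = f₁ · (v + v_e)/v = 250.5 × 359.33/341 ≈ 263.9 Hz.
Equivalently f₂ = f₀ · (v + v_e)/(v − v_e).
Beat against the emitted tone: |f₂ − f₀| = 2v_e·f₀/(v − v_e) = 2 × 18.33 × 237/322.67 ≈ 26.9 Hz.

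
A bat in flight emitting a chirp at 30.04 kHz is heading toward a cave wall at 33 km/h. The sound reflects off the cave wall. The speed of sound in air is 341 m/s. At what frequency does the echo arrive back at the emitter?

31.7 kHz

33 km/h = 9.167 m/s.
The cave wall receives the sound from a moving source: f₁ = f₀ · v/(v − v_e) = 30.04 × 341/331.83 ≈ 30.9 kHz.
On the return leg the bat in flight is a moving observer: f₂ = f₁ · (v + v_e)/v = 30.9 × 350.17/341 ≈ 31.7 kHz.
Equivalently f₂ = f₀ · (v + v_e)/(v − v_e).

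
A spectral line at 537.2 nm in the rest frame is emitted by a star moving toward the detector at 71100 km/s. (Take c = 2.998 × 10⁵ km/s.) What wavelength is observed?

β = v/c = 71100/299800 = 0.2372.
Relativistic Doppler for wavelength: λ' = λ₀ · √((1 − β)/(1 + β)).
λ' = 537.2 × √(0.7628/1.2372) = 537.2 × 0.78524 ≈ 421.8 nm.

421.8 nm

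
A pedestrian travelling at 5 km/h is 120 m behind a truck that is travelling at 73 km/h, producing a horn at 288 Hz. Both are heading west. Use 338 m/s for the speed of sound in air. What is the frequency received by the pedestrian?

73 km/h = 20.28 m/s; 5 km/h = 1.389 m/s.
The pedestrian is behind, so the truck is moving away from it while the pedestrian is moving toward the truck.
General Doppler shift: f' = f · (v + v_o)/(v + v_s).
f' = 288 × (338 + 1.389)/(338 + 20.28) = 288 × 339.39/358.28 ≈ 273 Hz.

273 Hz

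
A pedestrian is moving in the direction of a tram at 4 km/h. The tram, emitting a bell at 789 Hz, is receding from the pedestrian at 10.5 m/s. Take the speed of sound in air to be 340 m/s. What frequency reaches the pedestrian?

4 km/h = 1.111 m/s.
With source receding and observer approaching, f' = f · (v + v_o)/(v + v_s).
f' = 789 × (340 + 1.111)/(340 + 10.5) = 789 × 341.11/350.5 ≈ 768 Hz.

768 Hz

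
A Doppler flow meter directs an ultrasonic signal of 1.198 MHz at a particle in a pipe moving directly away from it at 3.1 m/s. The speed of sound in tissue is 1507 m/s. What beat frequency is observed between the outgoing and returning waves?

4919 Hz

At the particle in a pipe (a moving observer), f₁ = f₀ · (v − u)/v = 1.198 × 1503.9/1507 ≈ 1.19554 MHz.
The reflection then acts as a moving source: f₂ = f₁ · v/(v + u) ≈ 1.19308 MHz.
Beat frequency (with f₀ = 1198000 Hz): |f₂ − f₀| = 2u·f₀/(v + u) = 2 × 3.1 × 1198000/1510.1 ≈ 4919 Hz.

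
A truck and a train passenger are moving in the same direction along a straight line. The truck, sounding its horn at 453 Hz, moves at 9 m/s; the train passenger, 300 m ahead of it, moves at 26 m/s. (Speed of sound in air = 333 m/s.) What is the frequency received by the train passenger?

429 Hz

The train passenger is ahead, so the truck is moving toward it while the train passenger is moving away from the truck.
General Doppler shift: f' = f · (v − v_o)/(v − v_s).
f' = 453 × (333 − 26)/(333 − 9) = 453 × 307/324 ≈ 429 Hz.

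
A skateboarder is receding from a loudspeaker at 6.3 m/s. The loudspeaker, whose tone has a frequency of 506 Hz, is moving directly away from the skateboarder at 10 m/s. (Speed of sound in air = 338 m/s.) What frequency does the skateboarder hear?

482 Hz

Both move, so f' = f · (v − v_o)/(v + v_s).
f' = 506 × (338 − 6.3)/(338 + 10) = 506 × 331.7/348 ≈ 482 Hz.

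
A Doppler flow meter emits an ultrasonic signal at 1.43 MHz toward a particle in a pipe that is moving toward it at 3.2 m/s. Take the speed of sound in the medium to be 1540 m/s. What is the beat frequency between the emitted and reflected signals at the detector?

5955 Hz

At the particle in a pipe (a moving observer), f₁ = f₀ · (v + u)/v = 1.43 × 1543.2/1540 ≈ 1.43297 MHz.
The reflection then acts as a moving source: f₂ = f₁ · v/(v − u) ≈ 1.43596 MHz.
Equivalently f₂ = f₀ · (v + u)/(v − u).
Beat frequency (with f₀ = 1430000 Hz): |f₂ − f₀| = 2u·f₀/(v − u) = 2 × 3.2 × 1430000/1536.8 ≈ 5955 Hz.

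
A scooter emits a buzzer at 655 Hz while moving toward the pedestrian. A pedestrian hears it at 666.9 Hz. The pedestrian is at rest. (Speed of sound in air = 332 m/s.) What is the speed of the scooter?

f' = f · v/(v − v_s) ⇒ v_s = v · |1 − f/f'|.
v_s = 332 × |1 − 655/666.9| = 332 × 0.01784 ≈ 5.9 m/s.

5.9 m/s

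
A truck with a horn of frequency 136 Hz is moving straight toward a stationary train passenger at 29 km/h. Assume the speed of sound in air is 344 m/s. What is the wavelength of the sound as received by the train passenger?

2.47 m

29 km/h = 8.056 m/s.
Moving source, stationary observer: f' = f · v/(v − v_s) since the source is approaching.
f' = 136 × 344/(344 − 8.056) ≈ 139 Hz.
λ' = v/f' = 344/139.261 ≈ 2.47 m.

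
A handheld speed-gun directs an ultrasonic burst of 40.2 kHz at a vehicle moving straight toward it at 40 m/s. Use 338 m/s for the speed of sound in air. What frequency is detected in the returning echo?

51.0 kHz

At the vehicle (a moving observer), f₁ = f₀ · (v + u)/v = 40.2 × 378/338 ≈ 45.0 kHz.
On reflection it acts as a source moving toward the stationary detector: f₂ = f₁ · v/(v − u) = 45.0 × 338/298 ≈ 51.0 kHz.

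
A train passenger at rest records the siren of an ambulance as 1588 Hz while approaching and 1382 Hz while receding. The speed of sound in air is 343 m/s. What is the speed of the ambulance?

23.8 m/s

f₁/f₂ = (v + v_s)/(v − v_s), so v_s = v · (f₁ − f₂)/(f₁ + f₂).
v_s = 343 × (1588 − 1382)/(1588 + 1382) = 343 × 206/2970 ≈ 23.8 m/s.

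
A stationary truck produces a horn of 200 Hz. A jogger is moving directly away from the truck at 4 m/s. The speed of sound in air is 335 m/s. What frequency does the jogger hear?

198 Hz

Moving observer, stationary source: f' = f · (v − v_o)/v.
f' = 200 × (335 − 4)/335 = 200 × 331/335 ≈ 198 Hz.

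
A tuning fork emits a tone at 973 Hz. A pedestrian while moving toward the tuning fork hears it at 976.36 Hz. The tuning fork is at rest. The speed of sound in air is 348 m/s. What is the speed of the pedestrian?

1.20 m/s

f' = f · (v + v_o)/v ⇒ v_o = v · |f'/f − 1|.
v_o = 348 × |976.36/973 − 1| = 348 × 0.003453 ≈ 1.20 m/s.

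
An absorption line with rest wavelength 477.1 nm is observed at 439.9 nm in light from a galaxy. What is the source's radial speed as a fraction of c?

λ'/λ₀ = 0.9220 < 1 (blueshift), so the source is approaching.
λ'/λ₀ = √((1 − β)/(1 + β)) for an approaching source ⇒ β = (1 − r²)/(1 + r²) with r = λ'/λ₀.
β = (1 − 0.8501)/(1 + 0.8501) ≈ 0.081.

0.081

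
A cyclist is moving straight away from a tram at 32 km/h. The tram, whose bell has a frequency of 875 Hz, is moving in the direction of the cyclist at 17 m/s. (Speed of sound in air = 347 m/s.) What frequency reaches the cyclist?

897 Hz

32 km/h = 8.889 m/s.
Both move, so f' = f · (v − v_o)/(v − v_s).
f' = 875 × (347 − 8.889)/(347 − 17) = 875 × 338.11/330 ≈ 897 Hz.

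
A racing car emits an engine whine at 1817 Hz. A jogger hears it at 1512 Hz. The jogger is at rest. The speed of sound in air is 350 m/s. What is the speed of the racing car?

f' < f, so the racing car is receding.
f' = f · v/(v + v_s) ⇒ v_s = v · |1 − f/f'|.
v_s = 350 × |1 − 1817/1512| = 350 × 0.2017 ≈ 71 m/s.

71 m/s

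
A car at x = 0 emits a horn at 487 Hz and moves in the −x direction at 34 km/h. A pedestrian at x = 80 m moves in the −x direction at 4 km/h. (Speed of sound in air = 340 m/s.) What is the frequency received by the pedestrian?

475 Hz

34 km/h = 9.444 m/s; 4 km/h = 1.111 m/s.
The observer lies on the +x side, so the source is heading away from the observer and the observer is heading toward the source.
With source receding and observer approaching, f' = f · (v + v_o)/(v + v_s).
f' = 487 × (340 + 1.111)/(340 + 9.444) = 487 × 341.11/349.44 ≈ 475 Hz.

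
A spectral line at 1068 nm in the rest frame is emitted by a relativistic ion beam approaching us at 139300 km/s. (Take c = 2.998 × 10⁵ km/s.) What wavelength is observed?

β = v/c = 139300/299800 = 0.4646.
Relativistic Doppler for wavelength: λ' = λ₀ · √((1 − β)/(1 + β)).
λ' = 1068 × √(0.5354/1.4646) = 1068 × 0.60458 ≈ 645.7 nm.

645.7 nm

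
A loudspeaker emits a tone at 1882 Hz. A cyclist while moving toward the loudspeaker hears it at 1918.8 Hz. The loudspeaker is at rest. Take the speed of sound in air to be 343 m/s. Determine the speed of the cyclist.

f' = f · (v + v_o)/v ⇒ v_o = v · |f'/f − 1|.
v_o = 343 × |1918.8/1882 − 1| = 343 × 0.01955 ≈ 6.7 m/s.

6.7 m/s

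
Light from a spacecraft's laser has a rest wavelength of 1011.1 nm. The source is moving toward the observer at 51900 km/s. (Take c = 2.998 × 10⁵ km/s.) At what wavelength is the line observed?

848.9 nm

β = v/c = 51900/299800 = 0.1731.
Relativistic Doppler for wavelength: λ' = λ₀ · √((1 − β)/(1 + β)).
λ' = 1011.1 × √(0.8269/1.1731) = 1011.1 × 0.83956 ≈ 848.9 nm.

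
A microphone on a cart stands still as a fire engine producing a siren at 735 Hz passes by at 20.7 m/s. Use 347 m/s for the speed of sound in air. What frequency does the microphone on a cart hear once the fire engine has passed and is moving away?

Receding: f₂ = f · v/(v + v_s) = 735 × 347/367.7 ≈ 694 Hz.

694 Hz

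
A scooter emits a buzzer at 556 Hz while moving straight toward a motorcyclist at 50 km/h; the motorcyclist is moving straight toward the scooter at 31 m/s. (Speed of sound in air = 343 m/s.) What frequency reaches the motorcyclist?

632 Hz

50 km/h = 13.89 m/s.
With source approaching and observer approaching, f' = f · (v + v_o)/(v − v_s).
f' = 556 × (343 + 31)/(343 − 13.89) = 556 × 374/329.11 ≈ 632 Hz.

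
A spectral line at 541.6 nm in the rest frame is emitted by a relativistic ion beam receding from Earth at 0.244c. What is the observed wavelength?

694.7 nm

Relativistic Doppler for wavelength: λ' = λ₀ · √((1 + β)/(1 − β)).
λ' = 541.6 × √(1.2440/0.7560) = 541.6 × 1.28277 ≈ 694.7 nm.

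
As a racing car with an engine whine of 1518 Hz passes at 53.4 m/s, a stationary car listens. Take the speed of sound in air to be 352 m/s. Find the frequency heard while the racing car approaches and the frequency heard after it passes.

1789 Hz approaching; 1318 Hz receding

Approaching: f₁ = f · v/(v − v_s) = 1518 × 352/298.6 ≈ 1789 Hz.
Receding: f₂ = f · v/(v + v_s) = 1518 × 352/405.4 ≈ 1318 Hz.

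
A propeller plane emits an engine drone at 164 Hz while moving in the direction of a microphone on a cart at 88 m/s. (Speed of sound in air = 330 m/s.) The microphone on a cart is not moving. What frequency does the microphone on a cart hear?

Only the source moves, toward the listener, so f' = f · v/(v − v_s).
f' = 164 × 330/(330 − 88) = 164 × 330/242 ≈ 224 Hz.

224 Hz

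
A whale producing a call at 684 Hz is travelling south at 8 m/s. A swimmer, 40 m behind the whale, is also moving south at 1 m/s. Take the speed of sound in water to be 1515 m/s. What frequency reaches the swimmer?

681 Hz

The swimmer is behind, so the whale is moving away from it while the swimmer is moving toward the whale.
Both move, so f' = f · (v + v_o)/(v + v_s).
f' = 684 × (1515 + 1)/(1515 + 8) = 684 × 1516/1523 ≈ 681 Hz.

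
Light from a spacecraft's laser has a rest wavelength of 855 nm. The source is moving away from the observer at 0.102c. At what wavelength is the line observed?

947.1 nm

Relativistic Doppler for wavelength: λ' = λ₀ · √((1 + β)/(1 − β)).
λ' = 855 × √(1.1020/0.8980) = 855 × 1.10778 ≈ 947.1 nm.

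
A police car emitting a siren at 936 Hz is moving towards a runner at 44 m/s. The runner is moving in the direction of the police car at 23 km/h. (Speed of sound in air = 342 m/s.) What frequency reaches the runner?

1094 Hz

23 km/h = 6.389 m/s.
With source approaching and observer approaching, f' = f · (v + v_o)/(v − v_s).
f' = 936 × (342 + 6.389)/(342 − 44) = 936 × 348.39/298 ≈ 1094 Hz.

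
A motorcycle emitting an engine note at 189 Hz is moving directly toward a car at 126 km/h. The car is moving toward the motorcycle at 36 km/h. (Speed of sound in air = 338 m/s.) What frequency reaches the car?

217 Hz

126 km/h = 35 m/s; 36 km/h = 10 m/s.
With source approaching and observer approaching, f' = f · (v + v_o)/(v − v_s).
f' = 189 × (338 + 10)/(338 − 35) = 189 × 348/303 ≈ 217 Hz.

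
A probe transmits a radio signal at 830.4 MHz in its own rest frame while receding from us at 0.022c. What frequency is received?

Relativistic Doppler for frequency: f' = f₀ · √((1 − β)/(1 + β)).
f' = 830.4 × √(0.9780/1.0220) = 830.4 × 0.97824 ≈ 812.3 MHz.

812.3 MHz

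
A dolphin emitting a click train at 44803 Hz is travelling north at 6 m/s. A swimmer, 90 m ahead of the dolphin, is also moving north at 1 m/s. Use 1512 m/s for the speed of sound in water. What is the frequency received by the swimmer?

The swimmer is ahead, so the dolphin is moving toward it while the swimmer is moving away from the dolphin.
General Doppler shift: f' = f · (v − v_o)/(v − v_s).
f' = 44803 × (1512 − 1)/(1512 − 6) = 44803 × 1511/1506 ≈ 44952 Hz.

44952 Hz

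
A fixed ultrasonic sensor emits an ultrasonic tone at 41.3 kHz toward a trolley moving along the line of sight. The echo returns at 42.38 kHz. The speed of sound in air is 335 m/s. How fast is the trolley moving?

Double Doppler shift off a moving reflector: f₂ = f₀ · (v + u)/(v − u) (u > 0 toward emitter).
Rearranging, u = v · (f₂ − f₀)/(f₂ + f₀) = 335 × 1.08/83.68 ≈ 4.3 m/s.
So the trolley is moving at 4.3 m/s toward the emitter.

4.3 m/s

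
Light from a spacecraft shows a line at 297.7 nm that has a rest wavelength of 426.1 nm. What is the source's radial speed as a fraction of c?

0.344c

λ'/λ₀ = 0.6987 < 1 (blueshift), so the source is approaching.
λ'/λ₀ = √((1 − β)/(1 + β)) for an approaching source ⇒ β = (1 − r²)/(1 + r²) with r = λ'/λ₀.
β = (1 − 0.4881)/(1 + 0.4881) ≈ 0.344.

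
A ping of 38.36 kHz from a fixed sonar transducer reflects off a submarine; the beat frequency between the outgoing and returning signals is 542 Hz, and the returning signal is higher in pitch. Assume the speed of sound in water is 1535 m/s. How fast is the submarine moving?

Double Doppler shift off a moving reflector: f₂ = f₀ · (v + u)/(v − u) (u > 0 toward emitter).
Returning signal is higher, so f₂ = f₀ + Δf = 38360 + 542 = 38902 Hz.
Rearranging, u = v · (f₂ − f₀)/(f₂ + f₀) = 1535 × 542/77262 ≈ 10.8 m/s.
So the submarine is moving at 10.8 m/s toward the emitter.

10.8 m/s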